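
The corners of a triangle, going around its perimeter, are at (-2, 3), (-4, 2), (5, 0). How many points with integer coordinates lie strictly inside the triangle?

6

Using the shoelace formula, 2A = |[(-2)·2 − (-4)·3] + [(-4)·0 − 5·2] + [5·3 − (-2)·0]| = 13, so the area is 13/2.
Along each edge there are gcd(|Δx|,|Δy|)+1 lattice points, so counting each shared vertex once the boundary has gcd(2,1) + gcd(9,2) + gcd(7,3) = 1+1+1 = 3.
By Pick's theorem A = I + B/2 − 1, so I = 13/2 − 3/2 + 1 = 6.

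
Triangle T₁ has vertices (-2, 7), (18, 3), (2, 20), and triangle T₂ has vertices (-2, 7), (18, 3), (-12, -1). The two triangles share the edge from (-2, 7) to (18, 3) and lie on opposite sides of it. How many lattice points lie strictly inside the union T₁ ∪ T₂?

236

The union is the simple quadrilateral with vertices (-2, 7), (2, 20), (18, 3), (-12, -1) in order.
The shoelace formula gives twice the area as |[(-2)·20 − 2·7] + [2·3 − 18·20] + [18·(-1) − (-12)·3] + [(-12)·7 − (-2)·(-1)]| = 476, so the area is 238.
The number of boundary lattice points is Σ gcd(|Δx|,|Δy|) = gcd(4,13) + gcd(16,17) + gcd(30,4) + gcd(10,8) = 1+1+2+2 = 6.
By Pick's theorem I = A − B/2 + 1 = 238 − 6/2 + 1 = 236.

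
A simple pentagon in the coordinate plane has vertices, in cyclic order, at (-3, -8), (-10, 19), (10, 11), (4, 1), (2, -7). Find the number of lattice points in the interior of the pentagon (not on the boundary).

The shoelace formula gives twice the area as |((-3)·19 − (-10)·(-8)) + ((-10)·11 − 10·19) + (10·1 − 4·11) + (4·(-7) − 2·1) + (2·(-8) − (-3)·(-7))| = 538, so the area is 269.
Summing gcd(|Δx|,|Δy|) over the edges gives the boundary count: gcd(7,27) + gcd(20,8) + gcd(6,10) + gcd(2,8) + gcd(5,1) = 1+4+2+2+1 = 10.
By Pick's theorem A = I + B/2 − 1, so I = 269 − 10/2 + 1 = 265.

265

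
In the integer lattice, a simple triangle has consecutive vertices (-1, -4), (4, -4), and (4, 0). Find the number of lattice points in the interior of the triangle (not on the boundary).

Using the shoelace formula, 2A = |((-1)·(-4) − 4·(-4)) + (4·0 − 4·(-4)) + (4·(-4) − (-1)·0)| = 20, so the area is 10.
The number of boundary lattice points is Σ gcd(|Δx|,|Δy|) = gcd(5,0) + gcd(0,4) + gcd(5,4) = 5+4+1 = 10.
By Pick's theorem A = I + B/2 − 1, so I = 10 − 10/2 + 1 = 6.

6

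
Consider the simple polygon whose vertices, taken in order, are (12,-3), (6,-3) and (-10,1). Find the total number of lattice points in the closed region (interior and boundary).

By the shoelace formula, twice the signed area is |(12·(-3) − 6·(-3)) + (6·1 − (-10)·(-3)) + ((-10)·(-3) − 12·1)| = 24, so the area is 12.
Summing gcd(|Δx|,|Δy|) over the edges gives the boundary count: gcd(6,0) + gcd(16,4) + gcd(22,4) = 6+4+2 = 12.
Pick's theorem gives I = A − B/2 + 1 = 12 − 12/2 + 1 = 7, so the closed region contains I + B = 7 + 12 = 19 lattice points.

19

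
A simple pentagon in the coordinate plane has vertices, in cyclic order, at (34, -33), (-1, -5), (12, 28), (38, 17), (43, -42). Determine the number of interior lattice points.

1666

The shoelace formula gives twice the area as |[34·(-5) − (-1)·(-33)] + [(-1)·28 − 12·(-5)] + [12·17 − 38·28] + [38·(-42) − 43·17] + [43·(-33) − 34·(-42)]| = 3349, so the area is 1674.5.
The number of boundary lattice points is Σ gcd(|Δx|,|Δy|) = gcd(35,28) + gcd(13,33) + gcd(26,11) + gcd(5,59) + gcd(9,9) = 7+1+1+1+9 = 19.
Pick's theorem gives I = A − B/2 + 1 = 1674.5 − 19/2 + 1 = 1666.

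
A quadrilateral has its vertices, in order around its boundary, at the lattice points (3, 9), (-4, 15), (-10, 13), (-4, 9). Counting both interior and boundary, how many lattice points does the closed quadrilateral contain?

46

The shoelace formula gives twice the area as |(3·15 − (-4)·9) + ((-4)·13 − (-10)·15) + ((-10)·9 − (-4)·13) + ((-4)·9 − 3·9)| = 78, so the area is 39.
Along each edge there are gcd(|Δx|,|Δy|)+1 lattice points, so counting each shared vertex once the boundary has gcd(7,6) + gcd(6,2) + gcd(6,4) + gcd(7,0) = 1+2+2+7 = 12.
Pick's theorem gives I = A − B/2 + 1 = 39 − 12/2 + 1 = 34, so the closed region contains I + B = 34 + 12 = 46 lattice points.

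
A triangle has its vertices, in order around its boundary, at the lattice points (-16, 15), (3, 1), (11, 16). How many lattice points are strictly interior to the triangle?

198

The shoelace formula gives twice the area as |[(-16)·1 − 3·15] + [3·16 − 11·1] + [11·15 − (-16)·16]| = 397, so the area is 397/2.
Summing gcd(|Δx|,|Δy|) over the edges gives the boundary count: gcd(19,14) + gcd(8,15) + gcd(27,1) = 1+1+1 = 3.
Pick's theorem gives I = A − B/2 + 1 = 397/2 − 3/2 + 1 = 198.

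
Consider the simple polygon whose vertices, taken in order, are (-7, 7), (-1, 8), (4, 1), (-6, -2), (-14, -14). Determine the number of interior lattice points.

By the shoelace formula, twice the signed area is |[(-7)·8 − (-1)·7] + [(-1)·1 − 4·8] + [4·(-2) − (-6)·1] + [(-6)·(-14) − (-14)·(-2)] + [(-14)·7 − (-7)·(-14)]| = 224, so the area is 112.
The number of boundary lattice points is Σ gcd(|Δx|,|Δy|) = gcd(6,1) + gcd(5,7) + gcd(10,3) + gcd(8,12) + gcd(7,21) = 1+1+1+4+7 = 14.
Pick's theorem gives I = A − B/2 + 1 = 112 − 14/2 + 1 = 106.

106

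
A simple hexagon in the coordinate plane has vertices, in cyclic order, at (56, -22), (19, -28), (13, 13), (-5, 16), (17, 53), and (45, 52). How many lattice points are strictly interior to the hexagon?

Using the shoelace formula, 2A = |(56·(-28) − 19·(-22)) + (19·13 − 13·(-28)) + (13·16 − (-5)·13) + ((-5)·53 − 17·16) + (17·52 − 45·53) + (45·(-22) − 56·52)| = 6206, so the area is 3103.
The number of boundary lattice points is Σ gcd(|Δx|,|Δy|) = gcd(37,6) + gcd(6,41) + gcd(18,3) + gcd(22,37) + gcd(28,1) + gcd(11,74) = 1+1+3+1+1+1 = 8.
By Pick's theorem A = I + B/2 − 1, so I = 3103 − 8/2 + 1 = 3100.

3100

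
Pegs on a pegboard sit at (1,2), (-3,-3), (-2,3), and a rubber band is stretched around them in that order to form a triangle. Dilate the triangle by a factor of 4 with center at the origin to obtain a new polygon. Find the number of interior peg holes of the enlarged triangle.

147

The shoelace formula gives twice the area as |(1·(-3) − (-3)·2) + ((-3)·3 − (-2)·(-3)) + ((-2)·2 − 1·3)| = 19, so the area is 19/2.
Along each edge there are gcd(|Δx|,|Δy|)+1 lattice points, so counting each shared vertex once the boundary has gcd(4,5) + gcd(1,6) + gcd(3,1) = 1+1+1 = 3.
Scaling by 4 multiplies the area by 4² = 16 (so the new area is 152) and multiplies the boundary lattice-point count by 4, giving 12.
By Pick's theorem, the interior count of the dilated polygon is 152 − 12/2 + 1 = 147.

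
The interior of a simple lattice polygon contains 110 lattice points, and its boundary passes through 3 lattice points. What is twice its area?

Pick's theorem states A = I + B/2 − 1, so A = 110 + 3/2 − 1 = 221/2.
Hence 2A = 221.

221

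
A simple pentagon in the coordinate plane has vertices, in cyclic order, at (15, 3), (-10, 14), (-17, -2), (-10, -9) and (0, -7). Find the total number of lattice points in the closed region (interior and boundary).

412

Using the shoelace formula, 2A = |[15·14 − (-10)·3] + [(-10)·(-2) − (-17)·14] + [(-17)·(-9) − (-10)·(-2)] + [(-10)·(-7) − 0·(-9)] + [0·3 − 15·(-7)]| = 806, so the area is 403.
Along each edge there are gcd(|Δx|,|Δy|)+1 lattice points, so counting each shared vertex once the boundary has gcd(25,11) + gcd(7,16) + gcd(7,7) + gcd(10,2) + gcd(15,10) = 1+1+7+2+5 = 16.
Pick's theorem gives I = A − B/2 + 1 = 403 − 16/2 + 1 = 396, so the closed region contains I + B = 396 + 16 = 412 lattice points.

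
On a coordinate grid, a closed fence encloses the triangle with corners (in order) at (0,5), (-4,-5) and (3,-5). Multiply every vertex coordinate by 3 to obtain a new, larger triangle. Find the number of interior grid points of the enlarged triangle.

By the shoelace formula, twice the signed area is |(0·(-5) − (-4)·5) + ((-4)·(-5) − 3·(-5)) + (3·5 − 0·(-5))| = 70, so the area is 35.
The number of boundary lattice points is Σ gcd(|Δx|,|Δy|) = gcd(4,10) + gcd(7,0) + gcd(3,10) = 2+7+1 = 10.
Scaling by 3 multiplies the area by 3² = 9 (so the new area is 315) and multiplies the boundary lattice-point count by 3, giving 30.
By Pick's theorem, the interior count of the dilated polygon is 315 − 30/2 + 1 = 301.

301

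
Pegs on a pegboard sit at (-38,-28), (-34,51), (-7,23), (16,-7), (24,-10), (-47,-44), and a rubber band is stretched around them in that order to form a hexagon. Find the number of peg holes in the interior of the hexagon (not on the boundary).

2752

The shoelace formula gives twice the area as |((-38)·51 − (-34)·(-28)) + ((-34)·23 − (-7)·51) + ((-7)·(-7) − 16·23) + (16·(-10) − 24·(-7)) + (24·(-44) − (-47)·(-10)) + ((-47)·(-28) − (-38)·(-44))| = 5508, so the area is 2754.
Summing gcd(|Δx|,|Δy|) over the edges gives the boundary count: gcd(4,79) + gcd(27,28) + gcd(23,30) + gcd(8,3) + gcd(71,34) + gcd(9,16) = 1+1+1+1+1+1 = 6.
Pick's theorem gives I = A − B/2 + 1 = 2754 − 6/2 + 1 = 2752.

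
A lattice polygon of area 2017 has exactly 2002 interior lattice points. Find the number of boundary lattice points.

32

Pick's theorem gives A = I + B/2 − 1, so B = 2(A − I + 1) = 2(2017 − 2002 + 1) = 32.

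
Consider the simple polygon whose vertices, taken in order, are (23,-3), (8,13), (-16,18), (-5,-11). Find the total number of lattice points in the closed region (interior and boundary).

The shoelace formula gives twice the area as |[23·13 − 8·(-3)] + [8·18 − (-16)·13] + [(-16)·(-11) − (-5)·18] + [(-5)·(-3) − 23·(-11)]| = 1209, so the area is 604.5.
Along each edge there are gcd(|Δx|,|Δy|)+1 lattice points, so counting each shared vertex once the boundary has gcd(15,16) + gcd(24,5) + gcd(11,29) + gcd(28,8) = 1+1+1+4 = 7.
Pick's theorem gives I = A − B/2 + 1 = 604.5 − 7/2 + 1 = 602, so the closed region contains I + B = 602 + 7 = 609 lattice points.

609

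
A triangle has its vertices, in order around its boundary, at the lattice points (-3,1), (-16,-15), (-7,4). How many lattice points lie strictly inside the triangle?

51

Using the shoelace formula, 2A = |((-3)·(-15) − (-16)·1) + ((-16)·4 − (-7)·(-15)) + ((-7)·1 − (-3)·4)| = 103, so the area is 51.5.
The number of boundary lattice points is Σ gcd(|Δx|,|Δy|) = gcd(13,16) + gcd(9,19) + gcd(4,3) = 1+1+1 = 3.
By Pick's theorem A = I + B/2 − 1, so I = 51.5 − 3/2 + 1 = 51.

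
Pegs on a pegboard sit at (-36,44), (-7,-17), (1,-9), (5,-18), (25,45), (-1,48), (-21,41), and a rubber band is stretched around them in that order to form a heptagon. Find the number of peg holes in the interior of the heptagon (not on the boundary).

Using the shoelace formula, 2A = |((-36)·(-17) − (-7)·44) + ((-7)·(-9) − 1·(-17)) + (1·(-18) − 5·(-9)) + (5·45 − 25·(-18)) + (25·48 − (-1)·45) + ((-1)·41 − (-21)·48) + ((-21)·44 − (-36)·41)| = 4466, so the area is 2233.
Summing gcd(|Δx|,|Δy|) over the edges gives the boundary count: gcd(29,61) + gcd(8,8) + gcd(4,9) + gcd(20,63) + gcd(26,3) + gcd(20,7) + gcd(15,3) = 1+8+1+1+1+1+3 = 16.
By Pick's theorem A = I + B/2 − 1, so I = 2233 − 16/2 + 1 = 2226.

2226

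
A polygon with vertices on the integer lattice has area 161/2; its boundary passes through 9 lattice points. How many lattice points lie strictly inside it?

From Pick's theorem, I = A − B/2 + 1 = 161/2 − 9/2 + 1 = 77.

77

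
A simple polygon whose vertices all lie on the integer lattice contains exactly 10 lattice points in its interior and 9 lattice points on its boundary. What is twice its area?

27

Pick's theorem states A = I + B/2 − 1, so A = 10 + 9/2 − 1 = 27/2.
Hence 2A = 27.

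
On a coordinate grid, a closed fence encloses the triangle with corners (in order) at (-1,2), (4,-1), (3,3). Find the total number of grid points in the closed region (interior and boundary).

11

By the shoelace formula, twice the signed area is |[(-1)·(-1) − 4·2] + [4·3 − 3·(-1)] + [3·2 − (-1)·3]| = 17, so the area is 8.5.
Along each edge there are gcd(|Δx|,|Δy|)+1 lattice points, so counting each shared vertex once the boundary has gcd(5,3) + gcd(1,4) + gcd(4,1) = 1+1+1 = 3.
Pick's theorem gives I = A − B/2 + 1 = 8.5 − 3/2 + 1 = 8, so the closed region contains I + B = 8 + 3 = 11 lattice points.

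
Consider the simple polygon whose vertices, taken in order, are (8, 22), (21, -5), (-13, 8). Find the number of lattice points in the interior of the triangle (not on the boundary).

Using the shoelace formula, 2A = |[8·(-5) − 21·22] + [21·8 − (-13)·(-5)] + [(-13)·22 − 8·8]| = 749, so the area is 749/2.
The number of boundary lattice points is Σ gcd(|Δx|,|Δy|) = gcd(13,27) + gcd(34,13) + gcd(21,14) = 1+1+7 = 9.
By Pick's theorem A = I + B/2 − 1, so I = 749/2 − 9/2 + 1 = 371.

371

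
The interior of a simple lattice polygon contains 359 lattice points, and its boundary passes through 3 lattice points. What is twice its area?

Pick's theorem states A = I + B/2 − 1, so A = 359 + 3/2 − 1 = 719/2.
Hence 2A = 719.

719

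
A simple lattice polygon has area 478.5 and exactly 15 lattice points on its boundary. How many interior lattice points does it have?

472

From Pick's theorem, I = A − B/2 + 1 = 478.5 − 15/2 + 1 = 472.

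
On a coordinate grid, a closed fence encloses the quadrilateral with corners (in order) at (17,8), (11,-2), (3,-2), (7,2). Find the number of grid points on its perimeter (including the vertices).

Along each edge there are gcd(|Δx|,|Δy|)+1 lattice points, so counting each shared vertex once the boundary has gcd(6,10) + gcd(8,0) + gcd(4,4) + gcd(10,6) = 2+8+4+2 = 16.

16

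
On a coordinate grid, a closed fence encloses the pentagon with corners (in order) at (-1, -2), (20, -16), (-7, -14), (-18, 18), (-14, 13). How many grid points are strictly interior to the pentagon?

Using the shoelace formula, 2A = |((-1)·(-16) − 20·(-2)) + (20·(-14) − (-7)·(-16)) + ((-7)·18 − (-18)·(-14)) + ((-18)·13 − (-14)·18) + ((-14)·(-2) − (-1)·13)| = 655, so the area is 655/2.
The number of boundary lattice points is Σ gcd(|Δx|,|Δy|) = gcd(21,14) + gcd(27,2) + gcd(11,32) + gcd(4,5) + gcd(13,15) = 7+1+1+1+1 = 11.
Pick's theorem gives I = A − B/2 + 1 = 655/2 − 11/2 + 1 = 323.

323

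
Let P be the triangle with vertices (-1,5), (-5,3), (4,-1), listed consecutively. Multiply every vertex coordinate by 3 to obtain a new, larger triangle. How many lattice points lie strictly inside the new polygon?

Using the shoelace formula, 2A = |[(-1)·3 − (-5)·5] + [(-5)·(-1) − 4·3] + [4·5 − (-1)·(-1)]| = 34, so the area is 17.
Summing gcd(|Δx|,|Δy|) over the edges gives the boundary count: gcd(4,2) + gcd(9,4) + gcd(5,6) = 2+1+1 = 4.
Scaling by 3 multiplies the area by 3² = 9 (so the new area is 153) and multiplies the boundary lattice-point count by 3, giving 12.
By Pick's theorem, the interior count of the dilated polygon is 153 − 12/2 + 1 = 148.

148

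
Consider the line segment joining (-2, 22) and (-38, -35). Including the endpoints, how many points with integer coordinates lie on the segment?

The number of lattice points on a segment between lattice points is gcd(|Δx|,|Δy|) + 1 = gcd(36,57) + 1 = 3 + 1 = 4.

4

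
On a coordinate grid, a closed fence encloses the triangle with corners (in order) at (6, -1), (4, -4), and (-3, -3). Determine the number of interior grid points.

11

The shoelace formula gives twice the area as |(6·(-4) − 4·(-1)) + (4·(-3) − (-3)·(-4)) + ((-3)·(-1) − 6·(-3))| = 23, so the area is 23/2.
Along each edge there are gcd(|Δx|,|Δy|)+1 lattice points, so counting each shared vertex once the boundary has gcd(2,3) + gcd(7,1) + gcd(9,2) = 1+1+1 = 3.
By Pick's theorem A = I + B/2 − 1, so I = 23/2 − 3/2 + 1 = 11.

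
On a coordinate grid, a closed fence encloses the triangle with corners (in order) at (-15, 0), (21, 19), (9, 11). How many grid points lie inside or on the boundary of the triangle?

34

The shoelace formula gives twice the area as |((-15)·19 − 21·0) + (21·11 − 9·19) + (9·0 − (-15)·11)| = 60, so the area is 30.
The number of boundary lattice points is Σ gcd(|Δx|,|Δy|) = gcd(36,19) + gcd(12,8) + gcd(24,11) = 1+4+1 = 6.
Pick's theorem gives I = A − B/2 + 1 = 30 − 6/2 + 1 = 28, so the closed region contains I + B = 28 + 6 = 34 lattice points.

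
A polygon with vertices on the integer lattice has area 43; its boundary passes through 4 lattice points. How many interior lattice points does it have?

From Pick's theorem, I = A − B/2 + 1 = 43 − 4/2 + 1 = 42.

42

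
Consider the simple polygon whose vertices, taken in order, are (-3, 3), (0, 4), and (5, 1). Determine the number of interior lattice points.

6

The shoelace formula gives twice the area as |[(-3)·4 − 0·3] + [0·1 − 5·4] + [5·3 − (-3)·1]| = 14, so the area is 7.
The number of boundary lattice points is Σ gcd(|Δx|,|Δy|) = gcd(3,1) + gcd(5,3) + gcd(8,2) = 1+1+2 = 4.
Pick's theorem gives I = A − B/2 + 1 = 7 − 4/2 + 1 = 6.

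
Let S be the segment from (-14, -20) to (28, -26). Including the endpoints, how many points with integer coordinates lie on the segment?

The number of lattice points on a segment between lattice points is gcd(|Δx|,|Δy|) + 1 = gcd(42,6) + 1 = 6 + 1 = 7.

7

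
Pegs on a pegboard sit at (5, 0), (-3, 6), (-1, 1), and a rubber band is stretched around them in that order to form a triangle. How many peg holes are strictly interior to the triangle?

Using the shoelace formula, 2A = |[5·6 − (-3)·0] + [(-3)·1 − (-1)·6] + [(-1)·0 − 5·1]| = 28, so the area is 14.
Along each edge there are gcd(|Δx|,|Δy|)+1 lattice points, so counting each shared vertex once the boundary has gcd(8,6) + gcd(2,5) + gcd(6,1) = 2+1+1 = 4.
By Pick's theorem A = I + B/2 − 1, so I = 14 − 4/2 + 1 = 13.

13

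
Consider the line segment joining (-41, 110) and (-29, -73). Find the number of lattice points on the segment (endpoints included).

4

The number of lattice points on a segment between lattice points is gcd(|Δx|,|Δy|) + 1 = gcd(12,183) + 1 = 3 + 1 = 4.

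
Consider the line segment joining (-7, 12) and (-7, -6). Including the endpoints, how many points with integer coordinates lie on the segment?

The number of lattice points on a segment between lattice points is gcd(|Δx|,|Δy|) + 1 = gcd(0,18) + 1 = 18 + 1 = 19.

19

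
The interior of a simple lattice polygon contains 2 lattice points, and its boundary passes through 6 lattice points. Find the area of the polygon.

4

By Pick's theorem, A = I + B/2 − 1 = 2 + 6/2 − 1 = 4.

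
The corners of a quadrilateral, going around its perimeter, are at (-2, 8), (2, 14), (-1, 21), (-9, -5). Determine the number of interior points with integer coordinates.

The shoelace formula gives twice the area as |((-2)·14 − 2·8) + (2·21 − (-1)·14) + ((-1)·(-5) − (-9)·21) + ((-9)·8 − (-2)·(-5))| = 124, so the area is 62.
Summing gcd(|Δx|,|Δy|) over the edges gives the boundary count: gcd(4,6) + gcd(3,7) + gcd(8,26) + gcd(7,13) = 2+1+2+1 = 6.
By Pick's theorem A = I + B/2 − 1, so I = 62 − 6/2 + 1 = 60.

60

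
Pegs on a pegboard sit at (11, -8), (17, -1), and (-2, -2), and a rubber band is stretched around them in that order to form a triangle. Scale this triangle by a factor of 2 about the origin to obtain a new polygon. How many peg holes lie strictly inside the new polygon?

252

Using the shoelace formula, 2A = |(11·(-1) − 17·(-8)) + (17·(-2) − (-2)·(-1)) + ((-2)·(-8) − 11·(-2))| = 127, so the area is 127/2.
Summing gcd(|Δx|,|Δy|) over the edges gives the boundary count: gcd(6,7) + gcd(19,1) + gcd(13,6) = 1+1+1 = 3.
Scaling by 2 multiplies the area by 2² = 4 (so the new area is 254) and multiplies the boundary lattice-point count by 2, giving 6.
By Pick's theorem, the interior count of the dilated polygon is 254 − 6/2 + 1 = 252.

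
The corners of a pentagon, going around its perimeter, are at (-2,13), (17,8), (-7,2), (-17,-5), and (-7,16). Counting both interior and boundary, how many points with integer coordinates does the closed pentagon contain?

228

By the shoelace formula, twice the signed area is |((-2)·8 − 17·13) + (17·2 − (-7)·8) + ((-7)·(-5) − (-17)·2) + ((-17)·16 − (-7)·(-5)) + ((-7)·13 − (-2)·16)| = 444, so the area is 222.
The number of boundary lattice points is Σ gcd(|Δx|,|Δy|) = gcd(19,5) + gcd(24,6) + gcd(10,7) + gcd(10,21) + gcd(5,3) = 1+6+1+1+1 = 10.
Pick's theorem gives I = A − B/2 + 1 = 222 − 10/2 + 1 = 218, so the closed region contains I + B = 218 + 10 = 228 lattice points.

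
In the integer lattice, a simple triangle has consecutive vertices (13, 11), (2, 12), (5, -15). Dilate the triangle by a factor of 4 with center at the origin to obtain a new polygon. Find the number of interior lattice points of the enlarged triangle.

The shoelace formula gives twice the area as |[13·12 − 2·11] + [2·(-15) − 5·12] + [5·11 − 13·(-15)]| = 294, so the area is 147.
The number of boundary lattice points is Σ gcd(|Δx|,|Δy|) = gcd(11,1) + gcd(3,27) + gcd(8,26) = 1+3+2 = 6.
Scaling by 4 multiplies the area by 4² = 16 (so the new area is 2352) and multiplies the boundary lattice-point count by 4, giving 24.
By Pick's theorem, the interior count of the dilated polygon is 2352 − 24/2 + 1 = 2341.

2341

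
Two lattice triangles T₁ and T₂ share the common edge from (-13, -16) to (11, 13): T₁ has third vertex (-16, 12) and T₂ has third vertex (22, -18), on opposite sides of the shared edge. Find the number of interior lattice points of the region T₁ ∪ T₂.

The union is the simple quadrilateral with vertices (-13, -16), (-16, 12), (11, 13), (22, -18) in order.
By the shoelace formula, twice the signed area is |((-13)·12 − (-16)·(-16)) + ((-16)·13 − 11·12) + (11·(-18) − 22·13) + (22·(-16) − (-13)·(-18))| = 1822, so the area is 911.
Along each edge there are gcd(|Δx|,|Δy|)+1 lattice points, so counting each shared vertex once the boundary has gcd(3,28) + gcd(27,1) + gcd(11,31) + gcd(35,2) = 1+1+1+1 = 4.
By Pick's theorem I = A − B/2 + 1 = 911 − 4/2 + 1 = 910.

910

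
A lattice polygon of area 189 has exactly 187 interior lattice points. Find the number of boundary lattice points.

Pick's theorem gives A = I + B/2 − 1, so B = 2(A − I + 1) = 2(189 − 187 + 1) = 6.

6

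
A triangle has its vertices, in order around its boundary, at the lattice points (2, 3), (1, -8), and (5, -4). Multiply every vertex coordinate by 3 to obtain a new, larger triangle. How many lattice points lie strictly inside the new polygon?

By the shoelace formula, twice the signed area is |(2·(-8) − 1·3) + (1·(-4) − 5·(-8)) + (5·3 − 2·(-4))| = 40, so the area is 20.
Along each edge there are gcd(|Δx|,|Δy|)+1 lattice points, so counting each shared vertex once the boundary has gcd(1,11) + gcd(4,4) + gcd(3,7) = 1+4+1 = 6.
Scaling by 3 multiplies the area by 3² = 9 (so the new area is 180) and multiplies the boundary lattice-point count by 3, giving 18.
By Pick's theorem, the interior count of the dilated polygon is 180 − 18/2 + 1 = 172.

172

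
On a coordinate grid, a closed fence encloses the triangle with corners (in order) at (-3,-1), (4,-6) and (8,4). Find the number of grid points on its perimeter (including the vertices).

The number of boundary lattice points is Σ gcd(|Δx|,|Δy|) = gcd(7,5) + gcd(4,10) + gcd(11,5) = 1+2+1 = 4.

4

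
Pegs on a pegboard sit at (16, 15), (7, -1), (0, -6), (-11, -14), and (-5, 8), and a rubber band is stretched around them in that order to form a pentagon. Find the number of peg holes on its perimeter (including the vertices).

12

Along each edge there are gcd(|Δx|,|Δy|)+1 lattice points, so counting each shared vertex once the boundary has gcd(9,16) + gcd(7,5) + gcd(11,8) + gcd(6,22) + gcd(21,7) = 1+1+1+2+7 = 12.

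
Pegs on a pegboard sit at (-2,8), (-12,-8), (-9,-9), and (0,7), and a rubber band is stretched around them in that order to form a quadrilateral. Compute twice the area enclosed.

99

Using the shoelace formula, 2A = |((-2)·(-8) − (-12)·8) + ((-12)·(-9) − (-9)·(-8)) + ((-9)·7 − 0·(-9)) + (0·8 − (-2)·7)| = 99, so the area is 49.5.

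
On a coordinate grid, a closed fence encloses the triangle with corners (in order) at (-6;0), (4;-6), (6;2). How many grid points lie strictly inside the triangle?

By the shoelace formula, twice the signed area is |[(-6)·(-6) − 4·0] + [4·2 − 6·(-6)] + [6·0 − (-6)·2]| = 92, so the area is 46.
Along each edge there are gcd(|Δx|,|Δy|)+1 lattice points, so counting each shared vertex once the boundary has gcd(10,6) + gcd(2,8) + gcd(12,2) = 2+2+2 = 6.
Pick's theorem gives I = A − B/2 + 1 = 46 − 6/2 + 1 = 44.

44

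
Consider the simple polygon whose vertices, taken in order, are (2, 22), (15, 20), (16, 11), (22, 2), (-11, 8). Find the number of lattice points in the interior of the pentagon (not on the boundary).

354

The shoelace formula gives twice the area as |[2·20 − 15·22] + [15·11 − 16·20] + [16·2 − 22·11] + [22·8 − (-11)·2] + [(-11)·22 − 2·8]| = 715, so the area is 715/2.
Along each edge there are gcd(|Δx|,|Δy|)+1 lattice points, so counting each shared vertex once the boundary has gcd(13,2) + gcd(1,9) + gcd(6,9) + gcd(33,6) + gcd(13,14) = 1+1+3+3+1 = 9.
Pick's theorem gives I = A − B/2 + 1 = 715/2 − 9/2 + 1 = 354.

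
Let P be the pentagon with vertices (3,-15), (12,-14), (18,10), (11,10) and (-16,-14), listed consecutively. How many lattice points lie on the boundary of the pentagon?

The number of boundary lattice points is Σ gcd(|Δx|,|Δy|) = gcd(9,1) + gcd(6,24) + gcd(7,0) + gcd(27,24) + gcd(19,1) = 1+6+7+3+1 = 18.

18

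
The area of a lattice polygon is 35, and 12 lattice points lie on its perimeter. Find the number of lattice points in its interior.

Pick's theorem A = I + B/2 − 1 rearranges to I = A − B/2 + 1 = 35 − 12/2 + 1 = 30.

30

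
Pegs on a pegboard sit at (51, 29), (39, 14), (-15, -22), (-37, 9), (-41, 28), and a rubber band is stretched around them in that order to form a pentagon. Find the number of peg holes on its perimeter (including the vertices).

The number of boundary lattice points is Σ gcd(|Δx|,|Δy|) = gcd(12,15) + gcd(54,36) + gcd(22,31) + gcd(4,19) + gcd(92,1) = 3+18+1+1+1 = 24.

24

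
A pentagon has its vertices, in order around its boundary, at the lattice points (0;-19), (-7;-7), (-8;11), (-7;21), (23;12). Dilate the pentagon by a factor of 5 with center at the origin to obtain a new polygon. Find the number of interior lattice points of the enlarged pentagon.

Using the shoelace formula, 2A = |(0·(-7) − (-7)·(-19)) + ((-7)·11 − (-8)·(-7)) + ((-8)·21 − (-7)·11) + ((-7)·12 − 23·21) + (23·(-19) − 0·12)| = 1361, so the area is 1361/2.
Along each edge there are gcd(|Δx|,|Δy|)+1 lattice points, so counting each shared vertex once the boundary has gcd(7,12) + gcd(1,18) + gcd(1,10) + gcd(30,9) + gcd(23,31) = 1+1+1+3+1 = 7.
Scaling by 5 multiplies the area by 5² = 25 (so the new area is 34025/2) and multiplies the boundary lattice-point count by 5, giving 35.
By Pick's theorem, the interior count of the dilated polygon is 34025/2 − 35/2 + 1 = 16996.

16996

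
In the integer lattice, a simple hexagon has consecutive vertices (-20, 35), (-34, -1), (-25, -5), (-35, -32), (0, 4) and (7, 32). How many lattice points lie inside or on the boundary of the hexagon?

1357

Using the shoelace formula, 2A = |[(-20)·(-1) − (-34)·35] + [(-34)·(-5) − (-25)·(-1)] + [(-25)·(-32) − (-35)·(-5)] + [(-35)·4 − 0·(-32)] + [0·32 − 7·4] + [7·35 − (-20)·32]| = 2697, so the area is 1348.5.
The number of boundary lattice points is Σ gcd(|Δx|,|Δy|) = gcd(14,36) + gcd(9,4) + gcd(10,27) + gcd(35,36) + gcd(7,28) + gcd(27,3) = 2+1+1+1+7+3 = 15.
Pick's theorem gives I = A − B/2 + 1 = 1348.5 − 15/2 + 1 = 1342, so the closed region contains I + B = 1342 + 15 = 1357 lattice points.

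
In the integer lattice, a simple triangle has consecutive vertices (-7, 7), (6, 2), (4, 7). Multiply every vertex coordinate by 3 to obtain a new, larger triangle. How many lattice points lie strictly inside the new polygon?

The shoelace formula gives twice the area as |[(-7)·2 − 6·7] + [6·7 − 4·2] + [4·7 − (-7)·7]| = 55, so the area is 55/2.
The number of boundary lattice points is Σ gcd(|Δx|,|Δy|) = gcd(13,5) + gcd(2,5) + gcd(11,0) = 1+1+11 = 13.
Scaling by 3 multiplies the area by 3² = 9 (so the new area is 495/2) and multiplies the boundary lattice-point count by 3, giving 39.
By Pick's theorem, the interior count of the dilated polygon is 495/2 − 39/2 + 1 = 229.

229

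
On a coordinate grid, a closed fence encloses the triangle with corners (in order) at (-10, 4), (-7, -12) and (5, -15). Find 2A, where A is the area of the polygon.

183

The shoelace formula gives twice the area as |((-10)·(-12) − (-7)·4) + ((-7)·(-15) − 5·(-12)) + (5·4 − (-10)·(-15))| = 183, so the area is 183/2.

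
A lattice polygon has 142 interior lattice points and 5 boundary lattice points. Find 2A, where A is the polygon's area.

287

Pick's theorem states A = I + B/2 − 1, so A = 142 + 5/2 − 1 = 287/2.
Hence 2A = 287.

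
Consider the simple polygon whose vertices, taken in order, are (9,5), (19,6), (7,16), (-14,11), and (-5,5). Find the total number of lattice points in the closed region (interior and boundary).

230

The shoelace formula gives twice the area as |(9·6 − 19·5) + (19·16 − 7·6) + (7·11 − (-14)·16) + ((-14)·5 − (-5)·11) + ((-5)·5 − 9·5)| = 437, so the area is 218.5.
Along each edge there are gcd(|Δx|,|Δy|)+1 lattice points, so counting each shared vertex once the boundary has gcd(10,1) + gcd(12,10) + gcd(21,5) + gcd(9,6) + gcd(14,0) = 1+2+1+3+14 = 21.
Pick's theorem gives I = A − B/2 + 1 = 218.5 − 21/2 + 1 = 209, so the closed region contains I + B = 209 + 21 = 230 lattice points.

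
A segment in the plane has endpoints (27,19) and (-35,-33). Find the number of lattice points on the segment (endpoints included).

The number of lattice points on a segment between lattice points is gcd(|Δx|,|Δy|) + 1 = gcd(62,52) + 1 = 2 + 1 = 3.

3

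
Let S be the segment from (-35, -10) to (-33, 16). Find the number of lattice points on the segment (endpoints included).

3

The number of lattice points on a segment between lattice points is gcd(|Δx|,|Δy|) + 1 = gcd(2,26) + 1 = 2 + 1 = 3.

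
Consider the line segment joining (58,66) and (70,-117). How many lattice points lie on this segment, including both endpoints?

The number of lattice points on a segment between lattice points is gcd(|Δx|,|Δy|) + 1 = gcd(12,183) + 1 = 3 + 1 = 4.

4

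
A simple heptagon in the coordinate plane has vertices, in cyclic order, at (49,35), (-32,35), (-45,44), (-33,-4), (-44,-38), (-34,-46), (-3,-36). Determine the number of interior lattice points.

4546

The shoelace formula gives twice the area as |(49·35 − (-32)·35) + ((-32)·44 − (-45)·35) + ((-45)·(-4) − (-33)·44) + ((-33)·(-38) − (-44)·(-4)) + ((-44)·(-46) − (-34)·(-38)) + ((-34)·(-36) − (-3)·(-46)) + ((-3)·35 − 49·(-36))| = 9189, so the area is 9189/2.
Summing gcd(|Δx|,|Δy|) over the edges gives the boundary count: gcd(81,0) + gcd(13,9) + gcd(12,48) + gcd(11,34) + gcd(10,8) + gcd(31,10) + gcd(52,71) = 81+1+12+1+2+1+1 = 99.
By Pick's theorem A = I + B/2 − 1, so I = 9189/2 − 99/2 + 1 = 4546.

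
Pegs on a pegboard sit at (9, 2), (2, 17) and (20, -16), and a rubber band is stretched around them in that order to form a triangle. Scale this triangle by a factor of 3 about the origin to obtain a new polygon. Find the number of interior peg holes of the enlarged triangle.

169

The shoelace formula gives twice the area as |[9·17 − 2·2] + [2·(-16) − 20·17] + [20·2 − 9·(-16)]| = 39, so the area is 39/2.
The number of boundary lattice points is Σ gcd(|Δx|,|Δy|) = gcd(7,15) + gcd(18,33) + gcd(11,18) = 1+3+1 = 5.
Scaling by 3 multiplies the area by 3² = 9 (so the new area is 175.5) and multiplies the boundary lattice-point count by 3, giving 15.
By Pick's theorem, the interior count of the dilated polygon is 175.5 − 15/2 + 1 = 169.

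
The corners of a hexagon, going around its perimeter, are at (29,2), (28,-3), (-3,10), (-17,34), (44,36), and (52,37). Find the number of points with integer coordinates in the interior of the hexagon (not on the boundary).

By the shoelace formula, twice the signed area is |(29·(-3) − 28·2) + (28·10 − (-3)·(-3)) + ((-3)·34 − (-17)·10) + ((-17)·36 − 44·34) + (44·37 − 52·36) + (52·2 − 29·37)| = 3125, so the area is 3125/2.
Summing gcd(|Δx|,|Δy|) over the edges gives the boundary count: gcd(1,5) + gcd(31,13) + gcd(14,24) + gcd(61,2) + gcd(8,1) + gcd(23,35) = 1+1+2+1+1+1 = 7.
By Pick's theorem A = I + B/2 − 1, so I = 3125/2 − 7/2 + 1 = 1560.

1560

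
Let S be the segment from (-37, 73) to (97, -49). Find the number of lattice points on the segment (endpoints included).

The number of lattice points on a segment between lattice points is gcd(|Δx|,|Δy|) + 1 = gcd(134,122) + 1 = 2 + 1 = 3.

3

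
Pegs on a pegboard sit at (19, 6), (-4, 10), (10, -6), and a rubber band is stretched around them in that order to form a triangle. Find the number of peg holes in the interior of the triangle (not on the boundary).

Using the shoelace formula, 2A = |(19·10 − (-4)·6) + ((-4)·(-6) − 10·10) + (10·6 − 19·(-6))| = 312, so the area is 156.
The number of boundary lattice points is Σ gcd(|Δx|,|Δy|) = gcd(23,4) + gcd(14,16) + gcd(9,12) = 1+2+3 = 6.
By Pick's theorem A = I + B/2 − 1, so I = 156 − 6/2 + 1 = 154.

154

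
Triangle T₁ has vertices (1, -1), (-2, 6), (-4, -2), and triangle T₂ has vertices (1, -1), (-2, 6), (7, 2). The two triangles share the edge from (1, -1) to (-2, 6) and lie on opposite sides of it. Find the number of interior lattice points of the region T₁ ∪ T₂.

The union is the simple quadrilateral with vertices (1, -1), (-4, -2), (-2, 6), (7, 2) in order.
The shoelace formula gives twice the area as |(1·(-2) − (-4)·(-1)) + ((-4)·6 − (-2)·(-2)) + ((-2)·2 − 7·6) + (7·(-1) − 1·2)| = 89, so the area is 44.5.
Along each edge there are gcd(|Δx|,|Δy|)+1 lattice points, so counting each shared vertex once the boundary has gcd(5,1) + gcd(2,8) + gcd(9,4) + gcd(6,3) = 1+2+1+3 = 7.
By Pick's theorem I = A − B/2 + 1 = 44.5 − 7/2 + 1 = 42.

42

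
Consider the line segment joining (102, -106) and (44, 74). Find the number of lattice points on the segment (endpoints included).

3

The number of lattice points on a segment between lattice points is gcd(|Δx|,|Δy|) + 1 = gcd(58,180) + 1 = 2 + 1 = 3.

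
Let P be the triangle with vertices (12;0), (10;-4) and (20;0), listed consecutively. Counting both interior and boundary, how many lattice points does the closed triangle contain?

By the shoelace formula, twice the signed area is |[12·(-4) − 10·0] + [10·0 − 20·(-4)] + [20·0 − 12·0]| = 32, so the area is 16.
Summing gcd(|Δx|,|Δy|) over the edges gives the boundary count: gcd(2,4) + gcd(10,4) + gcd(8,0) = 2+2+8 = 12.
Pick's theorem gives I = A − B/2 + 1 = 16 − 12/2 + 1 = 11, so the closed region contains I + B = 11 + 12 = 23 lattice points.

23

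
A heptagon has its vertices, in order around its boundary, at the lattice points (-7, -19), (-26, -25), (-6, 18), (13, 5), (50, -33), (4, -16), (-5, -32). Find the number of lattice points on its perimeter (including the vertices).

7

Summing gcd(|Δx|,|Δy|) over the edges gives the boundary count: gcd(19,6) + gcd(20,43) + gcd(19,13) + gcd(37,38) + gcd(46,17) + gcd(9,16) + gcd(2,13) = 1+1+1+1+1+1+1 = 7.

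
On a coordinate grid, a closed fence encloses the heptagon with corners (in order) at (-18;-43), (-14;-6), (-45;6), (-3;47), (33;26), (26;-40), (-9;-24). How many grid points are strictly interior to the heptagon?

By the shoelace formula, twice the signed area is |[(-18)·(-6) − (-14)·(-43)] + [(-14)·6 − (-45)·(-6)] + [(-45)·47 − (-3)·6] + [(-3)·26 − 33·47] + [33·(-40) − 26·26] + [26·(-24) − (-9)·(-40)] + [(-9)·(-43) − (-18)·(-24)]| = 7599, so the area is 7599/2.
The number of boundary lattice points is Σ gcd(|Δx|,|Δy|) = gcd(4,37) + gcd(31,12) + gcd(42,41) + gcd(36,21) + gcd(7,66) + gcd(35,16) + gcd(9,19) = 1+1+1+3+1+1+1 = 9.
By Pick's theorem A = I + B/2 − 1, so I = 7599/2 − 9/2 + 1 = 3796.

3796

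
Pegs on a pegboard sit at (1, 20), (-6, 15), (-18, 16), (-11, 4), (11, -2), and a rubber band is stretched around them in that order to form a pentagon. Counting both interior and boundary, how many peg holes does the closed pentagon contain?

311

Using the shoelace formula, 2A = |(1·15 − (-6)·20) + ((-6)·16 − (-18)·15) + ((-18)·4 − (-11)·16) + ((-11)·(-2) − 11·4) + (11·20 − 1·(-2))| = 613, so the area is 613/2.
The number of boundary lattice points is Σ gcd(|Δx|,|Δy|) = gcd(7,5) + gcd(12,1) + gcd(7,12) + gcd(22,6) + gcd(10,22) = 1+1+1+2+2 = 7.
Pick's theorem gives I = A − B/2 + 1 = 613/2 − 7/2 + 1 = 304, so the closed region contains I + B = 304 + 7 = 311 lattice points.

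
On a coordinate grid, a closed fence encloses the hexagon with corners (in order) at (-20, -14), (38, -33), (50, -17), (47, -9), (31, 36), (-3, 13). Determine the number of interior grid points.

Using the shoelace formula, 2A = |[(-20)·(-33) − 38·(-14)] + [38·(-17) − 50·(-33)] + [50·(-9) − 47·(-17)] + [47·36 − 31·(-9)] + [31·13 − (-3)·36] + [(-3)·(-14) − (-20)·13]| = 5329, so the area is 2664.5.
Summing gcd(|Δx|,|Δy|) over the edges gives the boundary count: gcd(58,19) + gcd(12,16) + gcd(3,8) + gcd(16,45) + gcd(34,23) + gcd(17,27) = 1+4+1+1+1+1 = 9.
By Pick's theorem A = I + B/2 − 1, so I = 2664.5 − 9/2 + 1 = 2661.

2661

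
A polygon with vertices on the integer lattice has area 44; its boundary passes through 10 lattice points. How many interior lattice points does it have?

40

Pick's theorem A = I + B/2 − 1 rearranges to I = A − B/2 + 1 = 44 − 10/2 + 1 = 40.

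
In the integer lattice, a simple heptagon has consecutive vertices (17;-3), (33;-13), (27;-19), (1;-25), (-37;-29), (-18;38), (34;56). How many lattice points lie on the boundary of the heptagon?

16

Along each edge there are gcd(|Δx|,|Δy|)+1 lattice points, so counting each shared vertex once the boundary has gcd(16,10) + gcd(6,6) + gcd(26,6) + gcd(38,4) + gcd(19,67) + gcd(52,18) + gcd(17,59) = 2+6+2+2+1+2+1 = 16.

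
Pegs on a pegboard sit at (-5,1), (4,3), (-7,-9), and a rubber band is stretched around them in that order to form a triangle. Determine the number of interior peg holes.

42

Using the shoelace formula, 2A = |((-5)·3 − 4·1) + (4·(-9) − (-7)·3) + ((-7)·1 − (-5)·(-9))| = 86, so the area is 43.
The number of boundary lattice points is Σ gcd(|Δx|,|Δy|) = gcd(9,2) + gcd(11,12) + gcd(2,10) = 1+1+2 = 4.
By Pick's theorem A = I + B/2 − 1, so I = 43 − 4/2 + 1 = 42.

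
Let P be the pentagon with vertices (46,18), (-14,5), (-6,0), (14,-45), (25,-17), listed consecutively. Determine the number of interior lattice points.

1444

The shoelace formula gives twice the area as |[46·5 − (-14)·18] + [(-14)·0 − (-6)·5] + [(-6)·(-45) − 14·0] + [14·(-17) − 25·(-45)] + [25·18 − 46·(-17)]| = 2901, so the area is 1450.5.
Along each edge there are gcd(|Δx|,|Δy|)+1 lattice points, so counting each shared vertex once the boundary has gcd(60,13) + gcd(8,5) + gcd(20,45) + gcd(11,28) + gcd(21,35) = 1+1+5+1+7 = 15.
Pick's theorem gives I = A − B/2 + 1 = 1450.5 − 15/2 + 1 = 1444.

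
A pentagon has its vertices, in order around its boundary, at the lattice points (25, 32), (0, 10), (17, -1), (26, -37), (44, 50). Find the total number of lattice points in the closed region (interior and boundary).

The shoelace formula gives twice the area as |[25·10 − 0·32] + [0·(-1) − 17·10] + [17·(-37) − 26·(-1)] + [26·50 − 44·(-37)] + [44·32 − 25·50]| = 2563, so the area is 2563/2.
The number of boundary lattice points is Σ gcd(|Δx|,|Δy|) = gcd(25,22) + gcd(17,11) + gcd(9,36) + gcd(18,87) + gcd(19,18) = 1+1+9+3+1 = 15.
Pick's theorem gives I = A − B/2 + 1 = 2563/2 − 15/2 + 1 = 1275, so the closed region contains I + B = 1275 + 15 = 1290 lattice points.

1290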